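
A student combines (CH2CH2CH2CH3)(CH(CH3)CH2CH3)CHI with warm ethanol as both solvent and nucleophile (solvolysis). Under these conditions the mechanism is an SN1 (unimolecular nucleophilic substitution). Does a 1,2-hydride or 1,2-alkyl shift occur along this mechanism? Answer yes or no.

The first-formed carbocation is secondary.
The adjacent sec-butyl carbon already bears 2 other carbon substituents and has a hydrogen to migrate; after a 1,2-hydride shift from that carbon the positive charge sits on a tertiary centre.
Tertiary is more stable than secondary, so the shift occurs.

yes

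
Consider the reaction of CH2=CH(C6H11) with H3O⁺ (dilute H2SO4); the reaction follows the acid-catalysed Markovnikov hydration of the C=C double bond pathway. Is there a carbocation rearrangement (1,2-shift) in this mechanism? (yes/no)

The first-formed carbocation is secondary.
The adjacent cyclohexyl carbon already bears 2 other carbon substituents and has a hydrogen to migrate; after a 1,2-hydride shift from that carbon the positive charge sits on a tertiary centre.
Tertiary is more stable than secondary, so the shift occurs.

yes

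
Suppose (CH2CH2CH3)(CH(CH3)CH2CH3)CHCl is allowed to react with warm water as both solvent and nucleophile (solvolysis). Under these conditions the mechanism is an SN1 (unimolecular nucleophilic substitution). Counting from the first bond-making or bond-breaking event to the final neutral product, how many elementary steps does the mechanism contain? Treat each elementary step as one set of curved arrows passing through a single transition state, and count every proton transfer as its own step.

Step 1: Rate-determining heterolysis of the C–Cl bond gives Cl⁻ and a secondary carbocation.
Step 2: A 1,2-hydride shift from the adjacent sec-butyl carbon moves the positive charge from the secondary centre to an adjacent carbon, generating a more stable tertiary carbocation.
Step 3: Nucleophilic capture: the oxygen of H2O bonds to the cationic carbon, producing an oxonium-ion intermediate.
Step 4: Deprotonation of the oxonium oxygen by solvent water yields the neutral alcohol.
Total: 4 elementary steps.

4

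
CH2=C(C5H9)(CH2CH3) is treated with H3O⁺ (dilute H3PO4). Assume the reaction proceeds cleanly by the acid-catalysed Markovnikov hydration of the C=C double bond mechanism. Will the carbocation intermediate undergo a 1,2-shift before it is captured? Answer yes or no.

no

The first-formed carbocation is tertiary.
No single 1,2-shift to an adjacent carbon would produce a more-substituted cation than the one already present, so no rearrangement occurs.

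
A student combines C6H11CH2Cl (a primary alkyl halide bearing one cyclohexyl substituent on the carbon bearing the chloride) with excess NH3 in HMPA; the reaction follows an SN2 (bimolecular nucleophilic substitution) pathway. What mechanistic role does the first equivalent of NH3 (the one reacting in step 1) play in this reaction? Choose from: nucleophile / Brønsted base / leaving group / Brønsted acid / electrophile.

Step 1: A lone pair on the N of NH3 attacks the α-carbon from the back side while the C–Cl bond breaks; both bonding electrons leave with Cl⁻. The product of this concerted step is an alkylammonium ion.
The first equivalent of NH3 (the one reacting in step 1) donates an electron pair to form a new σ-bond to carbon — it is the nucleophile.

nucleophile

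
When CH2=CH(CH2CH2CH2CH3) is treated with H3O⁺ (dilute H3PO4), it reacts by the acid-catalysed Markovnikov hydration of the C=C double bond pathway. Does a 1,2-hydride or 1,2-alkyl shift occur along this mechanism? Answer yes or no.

no

The first-formed carbocation is secondary.
No single 1,2-shift to an adjacent carbon would produce a more-substituted cation than the one already present, so no rearrangement occurs.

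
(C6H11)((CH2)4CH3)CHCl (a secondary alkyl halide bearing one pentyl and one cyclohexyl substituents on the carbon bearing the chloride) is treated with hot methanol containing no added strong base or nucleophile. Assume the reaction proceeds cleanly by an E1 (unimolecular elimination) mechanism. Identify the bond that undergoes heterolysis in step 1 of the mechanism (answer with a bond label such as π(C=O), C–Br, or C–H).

Step 1: Ionisation: the C–Cl σ-bond cleaves heterolytically; both bonding electrons depart with Cl⁻, leaving a secondary carbocation at the α-carbon.
The bond broken in this step is the C–Cl bond.

C–Cl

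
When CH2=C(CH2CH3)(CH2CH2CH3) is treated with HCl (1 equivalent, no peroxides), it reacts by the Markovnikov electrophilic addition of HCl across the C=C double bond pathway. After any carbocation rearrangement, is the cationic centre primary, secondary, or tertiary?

Step 1: Protonation of the alkene by HCl: the π bond acts as the nucleophile and picks up H⁺, giving the more stable (Markovnikov) tertiary carbocation. The H–Cl bond breaks heterolytically, releasing Cl⁻.
No single 1,2-shift to an adjacent carbon would give a more-substituted cation, so no rearrangement occurs.

tertiary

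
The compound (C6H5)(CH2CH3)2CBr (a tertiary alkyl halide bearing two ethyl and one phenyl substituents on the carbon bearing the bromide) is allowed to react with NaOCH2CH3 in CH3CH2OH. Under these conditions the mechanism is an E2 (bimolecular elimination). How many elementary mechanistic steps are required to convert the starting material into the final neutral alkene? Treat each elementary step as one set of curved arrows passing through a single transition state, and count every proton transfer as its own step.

1

Step 1: In one step, CH3CH2O⁻ pulls off a β-proton, the C–Br bond cleaves, and a C=C double bond forms between the α- and β-carbons (E2, anti elimination).
Total: 1 elementary step.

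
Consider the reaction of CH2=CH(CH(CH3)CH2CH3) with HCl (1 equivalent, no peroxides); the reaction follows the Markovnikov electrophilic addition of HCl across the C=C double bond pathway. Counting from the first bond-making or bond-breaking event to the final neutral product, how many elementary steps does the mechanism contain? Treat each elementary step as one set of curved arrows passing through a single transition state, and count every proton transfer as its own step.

Step 1: Electrophilic addition begins with the π(C=C) electrons forming a bond to the proton of HCl. Following Markovnikov's rule, the resulting cation is secondary. The H–Cl bond breaks heterolytically, releasing Cl⁻.
Step 2: A 1,2-hydride shift from the adjacent sec-butyl carbon moves the positive charge from the secondary centre to an adjacent carbon, generating a more stable tertiary carbocation.
Step 3: Cl⁻ captures the cation: a lone pair on Cl⁻ fills the empty p orbital, producing the alkyl halide product.
Total: 3 elementary steps.

3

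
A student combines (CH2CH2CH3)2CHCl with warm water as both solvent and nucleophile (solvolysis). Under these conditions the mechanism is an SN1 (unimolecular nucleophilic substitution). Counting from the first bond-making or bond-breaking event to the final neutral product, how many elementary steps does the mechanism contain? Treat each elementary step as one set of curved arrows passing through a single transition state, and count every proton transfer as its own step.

Step 1: Rate-determining heterolysis of the C–Cl bond gives Cl⁻ and a secondary carbocation.
(No 1,2-shift: no single shift to an adjacent carbon would give a more stable cation.)
Step 2: A lone pair on the oxygen of H2O attacks the carbocation, forming a new C–O σ-bond and an oxonium ion.
Step 3: A second solvent molecule removes the proton on oxygen, giving the neutral alcohol product.
Total: 3 elementary steps.

3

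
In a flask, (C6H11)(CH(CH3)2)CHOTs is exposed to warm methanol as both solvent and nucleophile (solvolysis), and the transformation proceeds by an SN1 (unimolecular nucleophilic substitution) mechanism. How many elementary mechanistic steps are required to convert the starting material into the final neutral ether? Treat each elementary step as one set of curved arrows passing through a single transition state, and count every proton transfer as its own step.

4

Step 1: Ionisation: the C–O σ-bond cleaves heterolytically; both bonding electrons depart with TsO⁻, leaving a secondary carbocation at the α-carbon.
Step 2: Carbocation rearrangement: a 1,2-hydride shift from the adjacent cyclohexyl carbon converts the initially-formed secondary cation into the more stable tertiary cation.
Step 3: A lone pair on the oxygen of CH3OH attacks the carbocation, forming a new C–O σ-bond and an oxonium ion.
Step 4: Proton transfer from the O–H of the oxonium ion to a solvent molecule delivers the neutral ether.
Total: 4 elementary steps.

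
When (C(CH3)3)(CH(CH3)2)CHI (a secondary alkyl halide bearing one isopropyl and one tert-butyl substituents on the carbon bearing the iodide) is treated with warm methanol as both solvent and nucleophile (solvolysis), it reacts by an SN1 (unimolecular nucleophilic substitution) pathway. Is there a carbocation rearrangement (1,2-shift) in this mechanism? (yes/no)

yes

The first-formed carbocation is secondary.
The adjacent isopropyl carbon already bears 2 other carbon substituents and has a hydrogen to migrate; after a 1,2-hydride shift from that carbon the positive charge sits on a tertiary centre.
Tertiary is more stable than secondary, so the shift occurs.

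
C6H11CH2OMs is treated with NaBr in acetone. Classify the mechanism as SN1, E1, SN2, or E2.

Conditions: a primary substrate with a strong nucleophile in the polar aprotic solvent acetone.
These conditions are the textbook signature of the SN2 pathway.
An unhindered substrate with a strong nucleophile in a polar aprotic solvent favours one-step backside displacement.

SN2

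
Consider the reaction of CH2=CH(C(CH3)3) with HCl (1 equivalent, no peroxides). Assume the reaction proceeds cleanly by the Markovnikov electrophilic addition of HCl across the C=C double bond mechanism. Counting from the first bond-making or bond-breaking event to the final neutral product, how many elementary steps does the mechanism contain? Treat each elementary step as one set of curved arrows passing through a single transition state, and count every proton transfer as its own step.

Step 1: Protonation of the alkene by HCl: the π bond acts as the nucleophile and picks up H⁺, giving the more stable (Markovnikov) secondary carbocation. The H–Cl bond breaks heterolytically, releasing Cl⁻.
Step 2: A 1,2-methyl shift from the adjacent tert-butyl carbon moves the positive charge from the secondary centre to an adjacent carbon, generating a more stable tertiary carbocation.
Step 3: Cl⁻ captures the cation: a lone pair on Cl⁻ fills the empty p orbital, producing the alkyl halide product.
Total: 3 elementary steps.

3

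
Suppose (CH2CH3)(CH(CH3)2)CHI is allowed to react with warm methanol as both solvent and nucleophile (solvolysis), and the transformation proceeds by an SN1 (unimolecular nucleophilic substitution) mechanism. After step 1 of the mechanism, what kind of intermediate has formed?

secondary carbocation

Step 1: Rate-determining heterolysis of the C–I bond gives I⁻ and a secondary carbocation.
After step 1 the species present is a secondary carbocation.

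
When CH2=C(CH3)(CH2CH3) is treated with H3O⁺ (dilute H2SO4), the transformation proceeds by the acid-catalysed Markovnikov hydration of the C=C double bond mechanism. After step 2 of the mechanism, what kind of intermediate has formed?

Step 1: The π electrons of the C=C bond attack a proton of H3O⁺; Markovnikov addition places the new C–H on the less-substituted alkene carbon, so the positive charge ends up on the more-substituted carbon — a tertiary carbocation. H2O is released.
Step 2: A lone pair on the oxygen of H2O attacks the carbocation, forming a C–O bond and an oxonium ion (a protonated alcohol).
After step 2 the species present is an oxonium ion.

oxonium ion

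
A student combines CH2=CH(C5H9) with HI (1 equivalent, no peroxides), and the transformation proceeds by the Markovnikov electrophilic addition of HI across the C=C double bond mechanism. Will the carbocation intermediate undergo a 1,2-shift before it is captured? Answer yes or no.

yes

The first-formed carbocation is secondary.
The adjacent cyclopentyl carbon already bears 2 other carbon substituents and has a hydrogen to migrate; after a 1,2-hydride shift from that carbon the positive charge sits on a tertiary centre.
Tertiary is more stable than secondary, so the shift occurs.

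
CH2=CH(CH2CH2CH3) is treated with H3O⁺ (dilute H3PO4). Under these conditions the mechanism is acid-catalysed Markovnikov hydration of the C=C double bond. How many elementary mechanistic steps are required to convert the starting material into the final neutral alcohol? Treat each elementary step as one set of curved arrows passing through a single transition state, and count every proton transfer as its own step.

Step 1: The π electrons of the C=C bond attack a proton of H3O⁺; Markovnikov addition places the new C–H on the less-substituted alkene carbon, so the positive charge ends up on the more-substituted carbon — a secondary carbocation. H2O is released.
(No 1,2-shift: no single shift to an adjacent carbon would give a more stable cation.)
Step 2: Water acts as the nucleophile: an oxygen lone pair bonds to the cationic carbon, giving an oxonium-ion intermediate.
Step 3: Proton transfer from the O–H of the oxonium ion to H2O completes the catalytic cycle and yields the alcohol.
Total: 3 elementary steps.

3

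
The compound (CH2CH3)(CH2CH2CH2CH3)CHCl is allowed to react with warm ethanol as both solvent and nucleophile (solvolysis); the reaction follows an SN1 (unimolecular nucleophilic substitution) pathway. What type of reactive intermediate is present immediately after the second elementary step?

oxonium ion

Step 1: Unassisted departure of Cl⁻ (taking the C–Cl bonding pair) generates a secondary carbocation.
Step 2: A lone pair on the oxygen of CH3CH2OH attacks the carbocation, forming a new C–O σ-bond and an oxonium ion.
After step 2 the species present is an oxonium ion.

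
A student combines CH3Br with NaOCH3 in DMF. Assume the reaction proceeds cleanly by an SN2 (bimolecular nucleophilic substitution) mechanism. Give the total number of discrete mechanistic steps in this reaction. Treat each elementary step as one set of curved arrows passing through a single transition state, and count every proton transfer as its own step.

1

Step 1: Backside attack by CH3O⁻ on the carbon bearing the bromide: the new C–O bond forms as the C–Br bond breaks, with Walden inversion at carbon.
Total: 1 elementary step.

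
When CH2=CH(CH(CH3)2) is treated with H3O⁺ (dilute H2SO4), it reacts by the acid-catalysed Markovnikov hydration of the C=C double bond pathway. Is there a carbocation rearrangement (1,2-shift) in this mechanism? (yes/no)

yes

The first-formed carbocation is secondary.
The adjacent isopropyl carbon already bears 2 other carbon substituents and has a hydrogen to migrate; after a 1,2-hydride shift from that carbon the positive charge sits on a tertiary centre.
Tertiary is more stable than secondary, so the shift occurs.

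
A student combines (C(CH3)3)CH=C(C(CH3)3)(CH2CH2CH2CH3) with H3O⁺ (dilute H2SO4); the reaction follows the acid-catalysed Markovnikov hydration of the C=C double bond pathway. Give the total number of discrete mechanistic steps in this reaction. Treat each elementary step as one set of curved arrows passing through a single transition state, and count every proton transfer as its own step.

Step 1: Electrophilic addition begins with the π(C=C) electrons forming a bond to the proton of H3O⁺. Following Markovnikov's rule, the resulting cation is tertiary. H2O is released.
(No 1,2-shift: no single shift to an adjacent carbon would give a more stable cation.)
Step 2: Water acts as the nucleophile: an oxygen lone pair bonds to the cationic carbon, giving an oxonium-ion intermediate.
Step 3: Deprotonation of the oxonium ion by a water molecule delivers the neutral alcohol and regenerates the acid catalyst.
Total: 3 elementary steps.

3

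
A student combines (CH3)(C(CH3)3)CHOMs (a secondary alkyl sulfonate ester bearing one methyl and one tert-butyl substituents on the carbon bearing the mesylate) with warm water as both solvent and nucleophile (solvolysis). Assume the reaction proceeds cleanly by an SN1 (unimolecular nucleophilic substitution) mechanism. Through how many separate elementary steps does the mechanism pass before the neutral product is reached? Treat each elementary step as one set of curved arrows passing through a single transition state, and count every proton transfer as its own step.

4

Step 1: Ionisation: the C–O σ-bond cleaves heterolytically; both bonding electrons depart with MsO⁻, leaving a secondary carbocation at the α-carbon.
Step 2: A methyl group with its bonding pair migrates from the adjacent tert-butyl carbon to the cationic centre — a 1,2-methyl shift — upgrading the secondary cation to a tertiary one.
Step 3: H2O donates an oxygen lone pair into the empty p orbital of the cation, giving a protonated alcohol (an oxonium ion).
Step 4: Deprotonation of the oxonium oxygen by solvent water yields the neutral alcohol.
Total: 4 elementary steps.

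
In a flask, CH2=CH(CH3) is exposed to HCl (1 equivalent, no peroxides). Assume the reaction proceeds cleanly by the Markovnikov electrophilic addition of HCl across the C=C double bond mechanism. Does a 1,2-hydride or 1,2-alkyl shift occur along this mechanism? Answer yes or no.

The first-formed carbocation is secondary.
No single 1,2-shift to an adjacent carbon would produce a more-substituted cation than the one already present, so no rearrangement occurs.

no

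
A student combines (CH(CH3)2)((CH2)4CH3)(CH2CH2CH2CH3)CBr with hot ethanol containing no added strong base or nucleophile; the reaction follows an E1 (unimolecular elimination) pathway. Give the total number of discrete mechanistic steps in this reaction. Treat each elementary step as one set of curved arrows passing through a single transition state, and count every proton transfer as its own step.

2

Step 1: Unassisted departure of Br⁻ (taking the C–Br bonding pair) generates a tertiary carbocation.
(No 1,2-shift: no single shift to an adjacent carbon would give a more stable cation.)
Step 2: An ethanol molecule (solvent) deprotonates a β-carbon; as the C–H bond breaks, those electrons form the new alkene π bond.
Total: 2 elementary steps.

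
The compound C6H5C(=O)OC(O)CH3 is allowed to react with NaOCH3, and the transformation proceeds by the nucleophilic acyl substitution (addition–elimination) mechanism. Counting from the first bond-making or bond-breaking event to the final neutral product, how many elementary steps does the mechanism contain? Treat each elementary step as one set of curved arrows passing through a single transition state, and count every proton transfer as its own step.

2

Step 1: CH3O⁻ adds to the carbonyl carbon; the C=O π electrons shift onto oxygen and a tetrahedral alkoxide intermediate forms.
Step 2: An oxygen lone pair re-forms the C=O π bond as the C–O σ-bond breaks; CH3CO2⁻ is expelled.
Total: 2 elementary steps.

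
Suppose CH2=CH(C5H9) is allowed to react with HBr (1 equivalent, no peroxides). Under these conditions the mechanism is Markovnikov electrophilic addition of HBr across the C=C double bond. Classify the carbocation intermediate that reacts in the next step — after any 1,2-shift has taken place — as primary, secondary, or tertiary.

Step 1: Protonation of the alkene by HBr: the π bond acts as the nucleophile and picks up H⁺, giving the more stable (Markovnikov) secondary carbocation. The H–Br bond breaks heterolytically, releasing Br⁻.
Step 2: A hydride (H with its bonding pair) migrates from the adjacent cyclopentyl carbon to the cationic centre — a 1,2-hydride shift — upgrading the secondary cation to a tertiary one.
The cation rearranges from secondary to tertiary via a 1,2-hydride shift from the adjacent cyclopentyl carbon; the tertiary cation is what reacts next.

tertiary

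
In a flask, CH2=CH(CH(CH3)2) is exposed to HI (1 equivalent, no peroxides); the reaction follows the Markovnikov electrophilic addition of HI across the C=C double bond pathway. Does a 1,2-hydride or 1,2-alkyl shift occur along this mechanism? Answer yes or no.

The first-formed carbocation is secondary.
The adjacent isopropyl carbon already bears 2 other carbon substituents and has a hydrogen to migrate; after a 1,2-hydride shift from that carbon the positive charge sits on a tertiary centre.
Tertiary is more stable than secondary, so the shift occurs.

yes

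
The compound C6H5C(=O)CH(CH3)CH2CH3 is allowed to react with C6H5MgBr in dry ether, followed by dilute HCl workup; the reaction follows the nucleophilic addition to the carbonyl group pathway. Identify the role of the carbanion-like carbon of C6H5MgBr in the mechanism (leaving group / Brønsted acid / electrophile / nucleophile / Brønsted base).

Step 1: Nucleophilic addition: the carbanion-like carbon of C6H5MgBr adds to the carbonyl carbon, pushing the π(C=O) electron pair onto oxygen and giving a tetrahedral alkoxide.
The carbanion-like carbon of C6H5MgBr donates an electron pair to form a new σ-bond to carbon — it is the nucleophile.

nucleophile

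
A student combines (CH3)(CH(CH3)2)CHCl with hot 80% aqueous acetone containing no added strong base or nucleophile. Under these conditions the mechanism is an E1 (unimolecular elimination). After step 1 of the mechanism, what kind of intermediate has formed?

secondary carbocation

Step 1: Ionisation: the C–Cl σ-bond cleaves heterolytically; both bonding electrons depart with Cl⁻, leaving a secondary carbocation at the α-carbon.
After step 1 the species present is a secondary carbocation.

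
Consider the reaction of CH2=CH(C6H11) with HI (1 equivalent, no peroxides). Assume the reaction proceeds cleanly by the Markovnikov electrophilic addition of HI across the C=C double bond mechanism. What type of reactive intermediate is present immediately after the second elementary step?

Step 1: Protonation of the alkene by HI: the π bond acts as the nucleophile and picks up H⁺, giving the more stable (Markovnikov) secondary carbocation. The H–I bond breaks heterolytically, releasing I⁻.
Step 2: A 1,2-hydride shift from the adjacent cyclohexyl carbon moves the positive charge from the secondary centre to an adjacent carbon, generating a more stable tertiary carbocation.
After step 2 the species present is a tertiary carbocation.

tertiary carbocation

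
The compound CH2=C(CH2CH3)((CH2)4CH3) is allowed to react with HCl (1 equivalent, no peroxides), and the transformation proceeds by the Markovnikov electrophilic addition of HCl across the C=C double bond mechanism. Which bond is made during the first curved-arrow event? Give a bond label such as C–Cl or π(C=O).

Step 1: Electrophilic addition begins with the π(C=C) electrons forming a bond to the proton of HCl. Following Markovnikov's rule, the resulting cation is tertiary. The H–Cl bond breaks heterolytically, releasing Cl⁻.
The bond formed in this step is the C–H bond.

C–H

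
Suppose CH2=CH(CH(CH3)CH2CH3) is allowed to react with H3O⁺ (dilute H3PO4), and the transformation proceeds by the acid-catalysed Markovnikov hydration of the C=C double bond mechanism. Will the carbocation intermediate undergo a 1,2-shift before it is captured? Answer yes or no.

yes

The first-formed carbocation is secondary.
The adjacent sec-butyl carbon already bears 2 other carbon substituents and has a hydrogen to migrate; after a 1,2-hydride shift from that carbon the positive charge sits on a tertiary centre.
Tertiary is more stable than secondary, so the shift occurs.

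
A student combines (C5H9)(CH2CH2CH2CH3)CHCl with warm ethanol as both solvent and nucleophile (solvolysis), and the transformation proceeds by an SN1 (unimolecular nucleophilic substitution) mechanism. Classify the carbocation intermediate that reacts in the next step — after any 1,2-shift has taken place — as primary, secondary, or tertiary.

tertiary

Step 1: Ionisation: the C–Cl σ-bond cleaves heterolytically; both bonding electrons depart with Cl⁻, leaving a secondary carbocation at the α-carbon.
Step 2: Carbocation rearrangement: a 1,2-hydride shift from the adjacent cyclopentyl carbon converts the initially-formed secondary cation into the more stable tertiary cation.
The cation rearranges from secondary to tertiary via a 1,2-hydride shift from the adjacent cyclopentyl carbon; the tertiary cation is what reacts next.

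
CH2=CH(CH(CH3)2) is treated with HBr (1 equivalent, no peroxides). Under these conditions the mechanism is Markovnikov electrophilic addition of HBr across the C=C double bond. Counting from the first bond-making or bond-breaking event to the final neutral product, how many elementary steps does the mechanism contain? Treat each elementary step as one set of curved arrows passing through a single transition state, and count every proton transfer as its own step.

Step 1: Protonation of the alkene by HBr: the π bond acts as the nucleophile and picks up H⁺, giving the more stable (Markovnikov) secondary carbocation. The H–Br bond breaks heterolytically, releasing Br⁻.
Step 2: A hydride (H with its bonding pair) migrates from the adjacent isopropyl carbon to the cationic centre — a 1,2-hydride shift — upgrading the secondary cation to a tertiary one.
Step 3: The Br⁻ anion donates a lone pair to the carbocation, forming the new C–Br σ-bond and giving the neutral alkyl halide.
Total: 3 elementary steps.

3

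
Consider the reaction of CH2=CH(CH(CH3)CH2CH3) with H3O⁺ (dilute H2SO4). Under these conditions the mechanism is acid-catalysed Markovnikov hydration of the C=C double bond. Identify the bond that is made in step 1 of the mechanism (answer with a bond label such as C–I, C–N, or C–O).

Step 1: The π electrons of the C=C bond attack a proton of H3O⁺; Markovnikov addition places the new C–H on the less-substituted alkene carbon, so the positive charge ends up on the more-substituted carbon — a secondary carbocation. H2O is released.
The bond formed in this step is the C–H bond.

C–H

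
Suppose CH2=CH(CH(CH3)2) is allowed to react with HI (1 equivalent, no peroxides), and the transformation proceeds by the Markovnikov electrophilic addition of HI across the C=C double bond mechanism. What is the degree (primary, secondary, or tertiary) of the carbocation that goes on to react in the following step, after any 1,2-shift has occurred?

tertiary

Step 1: The π electrons of the C=C bond attack a proton of HI; Markovnikov addition places the new C–H on the less-substituted alkene carbon, so the positive charge ends up on the more-substituted carbon — a secondary carbocation. The H–I bond breaks heterolytically, releasing I⁻.
Step 2: A 1,2-hydride shift from the adjacent isopropyl carbon moves the positive charge from the secondary centre to an adjacent carbon, generating a more stable tertiary carbocation.
The cation rearranges from secondary to tertiary via a 1,2-hydride shift from the adjacent isopropyl carbon; the tertiary cation is what reacts next.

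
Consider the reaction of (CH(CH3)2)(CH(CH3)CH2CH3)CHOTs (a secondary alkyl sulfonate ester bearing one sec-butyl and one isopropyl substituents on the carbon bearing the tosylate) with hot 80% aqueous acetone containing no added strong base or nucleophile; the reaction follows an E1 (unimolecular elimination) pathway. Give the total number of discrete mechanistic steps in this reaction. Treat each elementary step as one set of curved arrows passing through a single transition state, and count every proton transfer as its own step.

3

Step 1: Rate-determining heterolysis of the C–O bond gives TsO⁻ and a secondary carbocation.
Step 2: Carbocation rearrangement: a 1,2-hydride shift from the adjacent sec-butyl carbon converts the initially-formed secondary cation into the more stable tertiary cation.
Step 3: A weak base (a water molecule from the solvent) removes a proton from a carbon adjacent to the cationic centre; the electrons of that C–H bond become the new π(C=C) bond, giving the alkene.
Total: 3 elementary steps.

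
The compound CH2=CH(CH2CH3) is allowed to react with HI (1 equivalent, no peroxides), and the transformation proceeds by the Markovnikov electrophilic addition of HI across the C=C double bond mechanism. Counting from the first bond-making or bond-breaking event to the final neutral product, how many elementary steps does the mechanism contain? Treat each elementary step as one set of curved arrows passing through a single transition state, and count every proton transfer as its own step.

2

Step 1: Electrophilic addition begins with the π(C=C) electrons forming a bond to the proton of HI. Following Markovnikov's rule, the resulting cation is secondary. The H–I bond breaks heterolytically, releasing I⁻.
(No 1,2-shift: no single shift to an adjacent carbon would give a more stable cation.)
Step 2: I⁻ captures the cation: a lone pair on I⁻ fills the empty p orbital, producing the alkyl halide product.
Total: 2 elementary steps.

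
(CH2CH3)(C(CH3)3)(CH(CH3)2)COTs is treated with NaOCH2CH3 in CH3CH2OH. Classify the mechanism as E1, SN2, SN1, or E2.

Conditions: a strong base with a tertiary substrate bearing a β-hydrogen.
These conditions are the textbook signature of the E2 pathway.
A strong (often hindered) base removes a β-H in concert with loss of the leaving group — bimolecular elimination.

E2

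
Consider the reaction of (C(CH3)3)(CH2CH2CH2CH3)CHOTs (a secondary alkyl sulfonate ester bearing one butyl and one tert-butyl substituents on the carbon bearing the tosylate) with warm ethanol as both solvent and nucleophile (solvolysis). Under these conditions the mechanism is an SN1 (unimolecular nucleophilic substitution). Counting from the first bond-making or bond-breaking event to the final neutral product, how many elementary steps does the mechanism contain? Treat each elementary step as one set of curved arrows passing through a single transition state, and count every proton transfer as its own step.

4

Step 1: The C–O bond breaks with both electrons going to the tosylate; TsO⁻ leaves and a secondary carbocation remains.
Step 2: A methyl group with its bonding pair migrates from the adjacent tert-butyl carbon to the cationic centre — a 1,2-methyl shift — upgrading the secondary cation to a tertiary one.
Step 3: A lone pair on the oxygen of CH3CH2OH attacks the carbocation, forming a new C–O σ-bond and an oxonium ion.
Step 4: Proton transfer from the O–H of the oxonium ion to a solvent molecule delivers the neutral ether.
Total: 4 elementary steps.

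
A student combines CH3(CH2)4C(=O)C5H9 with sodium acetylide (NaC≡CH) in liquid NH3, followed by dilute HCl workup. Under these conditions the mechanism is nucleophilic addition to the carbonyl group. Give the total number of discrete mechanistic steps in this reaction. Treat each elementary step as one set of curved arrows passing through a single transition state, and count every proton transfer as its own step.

2

Step 1: HC≡C⁻ attacks the sp² carbonyl carbon; the C=O π bond breaks and the electrons end up as a lone pair on the alkoxide oxygen of the tetrahedral intermediate.
Step 2: Protonation of the alkoxide by dilute HCl workup furnishes a propargyl alcohol.
Total: 2 elementary steps.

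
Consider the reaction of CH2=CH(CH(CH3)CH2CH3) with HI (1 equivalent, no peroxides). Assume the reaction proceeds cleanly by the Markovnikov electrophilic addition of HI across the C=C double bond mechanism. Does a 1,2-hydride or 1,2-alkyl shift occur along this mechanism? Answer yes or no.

The first-formed carbocation is secondary.
The adjacent sec-butyl carbon already bears 2 other carbon substituents and has a hydrogen to migrate; after a 1,2-hydride shift from that carbon the positive charge sits on a tertiary centre.
Tertiary is more stable than secondary, so the shift occurs.

yes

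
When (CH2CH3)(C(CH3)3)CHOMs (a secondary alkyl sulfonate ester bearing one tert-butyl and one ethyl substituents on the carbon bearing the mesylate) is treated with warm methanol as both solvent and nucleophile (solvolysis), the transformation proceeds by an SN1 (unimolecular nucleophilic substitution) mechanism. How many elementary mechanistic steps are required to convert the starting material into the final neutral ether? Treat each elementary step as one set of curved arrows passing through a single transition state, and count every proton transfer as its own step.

4

Step 1: The C–O bond breaks with both electrons going to the mesylate; MsO⁻ leaves and a secondary carbocation remains.
Step 2: A methyl group with its bonding pair migrates from the adjacent tert-butyl carbon to the cationic centre — a 1,2-methyl shift — upgrading the secondary cation to a tertiary one.
Step 3: CH3OH donates an oxygen lone pair into the empty p orbital of the cation, giving a protonated ether (an oxonium ion).
Step 4: Deprotonation of the oxonium oxygen by solvent methanol yields the neutral ether.
Total: 4 elementary steps.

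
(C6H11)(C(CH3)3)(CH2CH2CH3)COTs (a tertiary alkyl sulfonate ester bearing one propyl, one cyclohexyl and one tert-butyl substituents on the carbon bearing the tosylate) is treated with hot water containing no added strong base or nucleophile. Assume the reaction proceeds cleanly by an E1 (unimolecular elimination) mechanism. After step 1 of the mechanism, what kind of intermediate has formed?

tertiary carbocation

Step 1: Ionisation: the C–O σ-bond cleaves heterolytically; both bonding electrons depart with TsO⁻, leaving a tertiary carbocation at the α-carbon.
After step 1 the species present is a tertiary carbocation.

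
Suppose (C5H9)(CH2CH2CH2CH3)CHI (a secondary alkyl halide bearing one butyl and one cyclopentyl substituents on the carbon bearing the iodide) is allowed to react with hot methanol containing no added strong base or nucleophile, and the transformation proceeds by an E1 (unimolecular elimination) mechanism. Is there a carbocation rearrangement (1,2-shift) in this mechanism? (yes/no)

yes

The first-formed carbocation is secondary.
The adjacent cyclopentyl carbon already bears 2 other carbon substituents and has a hydrogen to migrate; after a 1,2-hydride shift from that carbon the positive charge sits on a tertiary centre.
Tertiary is more stable than secondary, so the shift occurs.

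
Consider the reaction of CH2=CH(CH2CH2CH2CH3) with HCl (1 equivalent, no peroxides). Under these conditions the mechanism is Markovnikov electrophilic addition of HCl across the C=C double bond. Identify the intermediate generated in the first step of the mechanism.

secondary carbocation

Step 1: Electrophilic addition begins with the π(C=C) electrons forming a bond to the proton of HCl. Following Markovnikov's rule, the resulting cation is secondary. The H–Cl bond breaks heterolytically, releasing Cl⁻.
After step 1 the species present is a secondary carbocation.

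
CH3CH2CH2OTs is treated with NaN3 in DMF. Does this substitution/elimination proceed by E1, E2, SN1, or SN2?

SN2

Conditions: a primary substrate with a strong nucleophile in the polar aprotic solvent DMF.
These conditions are the textbook signature of the SN2 pathway.
An unhindered substrate with a strong nucleophile in a polar aprotic solvent favours one-step backside displacement.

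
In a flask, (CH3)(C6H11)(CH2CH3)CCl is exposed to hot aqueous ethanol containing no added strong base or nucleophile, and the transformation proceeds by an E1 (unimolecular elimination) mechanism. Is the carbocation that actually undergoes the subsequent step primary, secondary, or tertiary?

tertiary

Step 1: Ionisation: the C–Cl σ-bond cleaves heterolytically; both bonding electrons depart with Cl⁻, leaving a tertiary carbocation at the α-carbon.
No single 1,2-shift to an adjacent carbon would give a more-substituted cation, so no rearrangement occurs.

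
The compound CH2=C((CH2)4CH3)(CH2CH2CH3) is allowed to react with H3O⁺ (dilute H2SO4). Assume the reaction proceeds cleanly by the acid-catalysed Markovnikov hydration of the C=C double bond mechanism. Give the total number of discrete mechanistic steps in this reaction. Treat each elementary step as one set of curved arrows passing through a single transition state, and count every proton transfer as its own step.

3

Step 1: Protonation of the alkene by H3O⁺: the π bond acts as the nucleophile and picks up H⁺, giving the more stable (Markovnikov) tertiary carbocation. H2O is released.
(No 1,2-shift: no single shift to an adjacent carbon would give a more stable cation.)
Step 2: Nucleophilic capture of the cation by H2O produces the protonated alcohol (an oxonium ion).
Step 3: H2O removes a proton from the oxonium oxygen, regenerating H3O⁺ and giving the neutral alcohol.
Total: 3 elementary steps.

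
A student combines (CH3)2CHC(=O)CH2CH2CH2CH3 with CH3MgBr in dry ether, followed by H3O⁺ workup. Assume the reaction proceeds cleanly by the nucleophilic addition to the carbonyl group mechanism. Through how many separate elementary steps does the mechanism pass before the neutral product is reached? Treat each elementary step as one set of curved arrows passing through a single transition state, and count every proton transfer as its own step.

Step 1: the carbanion-like carbon of CH3MgBr attacks the sp² carbonyl carbon; the C=O π bond breaks and the electrons end up as a lone pair on the alkoxide oxygen of the tetrahedral intermediate.
Step 2: Protonation of the alkoxide by H3O⁺ workup furnishes an alcohol.
Total: 2 elementary steps.

2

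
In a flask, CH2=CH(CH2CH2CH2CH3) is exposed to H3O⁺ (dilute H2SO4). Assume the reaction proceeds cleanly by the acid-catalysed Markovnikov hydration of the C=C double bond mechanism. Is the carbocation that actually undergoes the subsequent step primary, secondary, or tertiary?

secondary

Step 1: The π electrons of the C=C bond attack a proton of H3O⁺; Markovnikov addition places the new C–H on the less-substituted alkene carbon, so the positive charge ends up on the more-substituted carbon — a secondary carbocation. H2O is released.
No single 1,2-shift to an adjacent carbon would give a more-substituted cation, so no rearrangement occurs.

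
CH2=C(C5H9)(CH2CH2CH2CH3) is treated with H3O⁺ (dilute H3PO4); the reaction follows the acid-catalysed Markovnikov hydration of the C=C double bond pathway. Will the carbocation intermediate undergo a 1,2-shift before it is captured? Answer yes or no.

The first-formed carbocation is tertiary.
No single 1,2-shift to an adjacent carbon would produce a more-substituted cation than the one already present, so no rearrangement occurs.

no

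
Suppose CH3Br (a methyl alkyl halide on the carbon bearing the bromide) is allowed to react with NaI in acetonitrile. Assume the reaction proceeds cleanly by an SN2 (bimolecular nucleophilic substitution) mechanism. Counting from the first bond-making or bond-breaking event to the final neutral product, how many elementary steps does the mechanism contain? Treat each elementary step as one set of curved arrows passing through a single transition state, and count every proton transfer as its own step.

Step 1: Backside attack by I⁻ on the carbon bearing the bromide: the new C–I bond forms as the C–Br bond breaks, with Walden inversion at carbon.
Total: 1 elementary step.

1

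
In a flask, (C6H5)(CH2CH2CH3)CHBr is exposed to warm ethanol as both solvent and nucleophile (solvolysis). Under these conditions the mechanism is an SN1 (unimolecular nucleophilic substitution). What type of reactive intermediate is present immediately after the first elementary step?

secondary carbocation

Step 1: Unassisted departure of Br⁻ (taking the C–Br bonding pair) generates a secondary carbocation.
After step 1 the species present is a secondary carbocation.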